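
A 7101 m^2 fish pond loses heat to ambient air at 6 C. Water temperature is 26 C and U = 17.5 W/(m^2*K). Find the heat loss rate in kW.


Temperature difference dT = 26 - 6 = 20 K
Heat loss (W) = U * A * dT = 17.5 * 7101 * 20 = 2485350 W
Convert to kW: 2485350 / 1000 = 2485.35 kW

2485.35 kW


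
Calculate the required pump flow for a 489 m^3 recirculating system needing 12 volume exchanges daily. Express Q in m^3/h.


Daily recirculation volume = 489 m^3 * 12 = 5868 m^3/day
Flow rate Q = daily volume / 24 h = 5868 / 24 = 244.5 m^3/h

244.5 m^3/h


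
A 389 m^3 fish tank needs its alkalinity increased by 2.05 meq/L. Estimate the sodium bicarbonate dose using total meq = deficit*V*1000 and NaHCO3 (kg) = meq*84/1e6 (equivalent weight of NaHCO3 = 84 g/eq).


Tank volume in L = 389 m^3 * 1000 = 389000 L
Total meq required = 2.05 meq/L * 389000 L = 797450 meq
NaHCO3 mass = 797450 meq * 84 mg/meq / 1e6 = 66.9858 kg

66.9858 kg


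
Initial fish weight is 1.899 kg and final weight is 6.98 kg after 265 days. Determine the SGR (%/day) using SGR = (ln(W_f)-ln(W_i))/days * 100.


ln(W_f) = ln(6.98) = 1.9430489
ln(W_i) = ln(1.899) = 0.64132743
ln(W_f) - ln(W_i) = 1.9430489 - 0.64132743 = 1.3017215
SGR = 1.3017215 / 265 * 100 = 0.491216 %/day

0.491216 %/day


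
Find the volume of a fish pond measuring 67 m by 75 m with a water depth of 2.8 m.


Base area = L * W = 67 * 75 = 5025 m^2
Volume = area * depth = 5025 * 2.8 = 14070 m^3

14070 m^3


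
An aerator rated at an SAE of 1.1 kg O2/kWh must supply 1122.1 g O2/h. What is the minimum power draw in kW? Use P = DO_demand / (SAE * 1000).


SAE in g O2/kWh = 1.1 * 1000 = 1100 g/kWh
P = DO_demand / SAE_g = 1122.1 / 1100 = 1.02009 kW

1.02009 kW


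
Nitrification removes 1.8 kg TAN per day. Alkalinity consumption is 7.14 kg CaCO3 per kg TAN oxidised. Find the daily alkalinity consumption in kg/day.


Alkalinity factor: 7.14 kg CaCO3 consumed per kg TAN nitrified
alk = 1.8 kg TAN * 7.14 = 12.852 kg CaCO3/day

12.852 kg CaCO3/day


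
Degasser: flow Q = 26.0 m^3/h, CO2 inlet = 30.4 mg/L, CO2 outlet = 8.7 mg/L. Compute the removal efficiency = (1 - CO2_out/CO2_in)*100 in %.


CO2_out / CO2_in = 8.7 / 30.4 = 0.28618421
Fraction remaining = 0.28618421
efficiency = (1 - 0.28618421) * 100 = 71.3816 %

71.3816 %


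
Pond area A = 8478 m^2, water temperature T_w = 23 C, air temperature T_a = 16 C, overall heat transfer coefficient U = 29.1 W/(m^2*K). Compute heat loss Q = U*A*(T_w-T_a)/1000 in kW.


Temperature difference dT = 23 - 16 = 7 K
Heat loss (W) = U * A * dT = 29.1 * 8478 * 7 = 1726968.6 W
Convert to kW: 1726968.6 / 1000 = 1726.9686 kW

1726.9686 kW


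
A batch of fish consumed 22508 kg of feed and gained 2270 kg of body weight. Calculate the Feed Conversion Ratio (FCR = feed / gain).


FCR = feed consumed / weight gained
FCR = 22508 kg / 2270 kg = 9.91542

9.91542


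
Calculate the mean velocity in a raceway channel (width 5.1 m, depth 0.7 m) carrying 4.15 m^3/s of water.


Cross-sectional area = W * d = 5.1 * 0.7 = 3.57 m^2
Velocity = Q / A = 4.15 / 3.57 = 1.16246 m/s

1.16246 m/s


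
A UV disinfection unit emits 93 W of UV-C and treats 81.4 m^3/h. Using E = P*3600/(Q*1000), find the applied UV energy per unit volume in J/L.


Energy delivered per hour = 93 W * 3600 s = 334800 J/h
Volume treated per hour = 81.4 m^3/h * 1000 = 81400 L/h
dose = 334800 / 81400 = 4.11302 J/L

4.11302 J/L


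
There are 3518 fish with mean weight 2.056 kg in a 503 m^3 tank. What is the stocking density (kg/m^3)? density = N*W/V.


Total biomass = 3518 fish * 2.056 kg = 7233.008 kg
Density = total biomass / volume = 7233.008 / 503 = 14.3797 kg/m^3

14.3797 kg/m^3


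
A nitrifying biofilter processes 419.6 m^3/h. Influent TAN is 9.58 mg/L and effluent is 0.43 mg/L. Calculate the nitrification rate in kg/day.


Concentration drop: TAN_in - TAN_out = 9.58 - 0.43 = 9.15 mg/L
Hourly TAN removed = Q * dTAN = 419.6 m^3/h * 9.15 mg/L = 3839.34 g/h  (m^3/h * mg/L = g/h)
Daily TAN removed = 3839.34 * 24 = 92144.16 g/day
Convert to kg/day: 92144.16 / 1000 = 92.14416 kg/day

92.14416 kg/day


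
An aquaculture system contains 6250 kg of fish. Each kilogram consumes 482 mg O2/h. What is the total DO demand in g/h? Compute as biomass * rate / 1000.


Total O2 consumption (mg/h) = 6250 kg * 482 mg/(kg*h) = 3012500 mg/h
Convert to g/h: 3012500 / 1000 = 3012.5 g/h

3012.5 g/h


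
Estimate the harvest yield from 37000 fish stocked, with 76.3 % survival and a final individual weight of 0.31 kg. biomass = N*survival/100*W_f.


Survivors = 37000 * 76.3/100 = 28231 fish
Harvest biomass = survivors * W_f = 28231 * 0.31 = 8751.61 kg

8751.61 kg


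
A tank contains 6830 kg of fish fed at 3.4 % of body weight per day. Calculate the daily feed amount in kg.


Feeding rate fraction = 3.4% / 100 = 0.034
Daily feed = 6830 kg * 0.034 = 232.22 kg/day

232.22 kg/day


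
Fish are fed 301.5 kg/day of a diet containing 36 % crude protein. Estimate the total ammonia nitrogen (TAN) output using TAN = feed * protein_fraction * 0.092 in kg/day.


Protein in feed = 301.5 * 36/100 = 108.54 kg/day
TAN = protein * 0.092 = 108.54 * 0.092 = 9.98568 kg/day

9.98568 kg/day


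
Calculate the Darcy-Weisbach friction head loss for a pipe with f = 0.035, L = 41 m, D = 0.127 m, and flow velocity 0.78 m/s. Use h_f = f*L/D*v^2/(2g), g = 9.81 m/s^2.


v^2 = 0.78^2 = 0.6084 m^2/s^2
L/D = 41/0.127 = 322.83465
h_f = f*(L/D)*v^2/(2g) = 0.035 * 322.83465 * 0.6084 / 19.62 = 0.350379 m

0.350379 m


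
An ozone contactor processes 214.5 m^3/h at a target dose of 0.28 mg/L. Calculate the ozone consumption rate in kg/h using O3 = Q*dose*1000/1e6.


O3 demand (mg/h) = Q * dose * 1000 = 214.5 * 0.28 * 1000 = 60060 mg/h
Convert mg to kg: 60060 / 1e6 = 0.06006 kg/h

0.06006 kg/h


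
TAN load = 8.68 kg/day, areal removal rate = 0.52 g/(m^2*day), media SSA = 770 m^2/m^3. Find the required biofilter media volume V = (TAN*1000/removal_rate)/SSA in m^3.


A = 8.68*1000 / 0.52 = 16692.308 m^2
V = 16692.308 / 770 = 21.6783

21.6783 m^3


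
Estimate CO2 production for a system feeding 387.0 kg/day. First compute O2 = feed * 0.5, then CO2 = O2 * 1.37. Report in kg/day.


O2 = 387.0 * 0.5 = 193.5
CO2 = 193.5 * 1.37 = 265.095

265.095 kg/day


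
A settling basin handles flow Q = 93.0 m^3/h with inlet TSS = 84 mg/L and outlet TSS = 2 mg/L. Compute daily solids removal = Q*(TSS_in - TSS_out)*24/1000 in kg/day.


Concentration drop: TSS_in - TSS_out = 84 - 2 = 82 mg/L
Hourly solids removed = Q * dTSS = 93.0 m^3/h * 82 mg/L = 7626 g/h  (m^3/h * mg/L = g/h)
Daily solids removed = 7626 * 24 = 183024 g/day
Convert g to kg: 183024 / 1000 = 183.024 kg/day

183.024 kg/day


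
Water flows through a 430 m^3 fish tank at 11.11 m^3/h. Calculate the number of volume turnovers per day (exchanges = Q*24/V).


Daily flow volume = 11.11 m^3/h * 24 h = 266.64 m^3/day
Exchanges = daily flow / tank volume = 266.64 / 430 = 0.620093 exchanges/day

0.620093 exchanges/day


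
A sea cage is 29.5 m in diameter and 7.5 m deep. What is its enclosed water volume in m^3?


r = d/2 = 29.5/2 = 14.75 m
Base area = pi*r^2 = pi*14.75^2 = 683.49275 m^2
Volume = 683.49275 * 7.5 = 5126.2 m^3

5126.2 m^3


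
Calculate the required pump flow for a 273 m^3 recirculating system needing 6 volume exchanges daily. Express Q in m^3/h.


Daily recirculation volume = 273 m^3 * 6 = 1638 m^3/day
Flow rate Q = daily volume / 24 h = 1638 / 24 = 68.25 m^3/h

68.25 m^3/h


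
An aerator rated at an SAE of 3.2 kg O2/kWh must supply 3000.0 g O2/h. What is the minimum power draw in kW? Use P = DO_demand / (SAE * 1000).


SAE in g O2/kWh = 3.2 * 1000 = 3200 g/kWh
P = DO_demand / SAE_g = 3000.0 / 3200 = 0.9375 kW

0.9375 kW


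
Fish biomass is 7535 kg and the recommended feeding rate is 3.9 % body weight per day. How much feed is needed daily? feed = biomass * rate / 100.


Feeding rate fraction = 3.9% / 100 = 0.039
Daily feed = 7535 kg * 0.039 = 293.865 kg/day

293.865 kg/day


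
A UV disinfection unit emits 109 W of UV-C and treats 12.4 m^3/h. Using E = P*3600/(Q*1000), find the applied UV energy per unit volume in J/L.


Energy delivered per hour = 109 W * 3600 s = 392400 J/h
Volume treated per hour = 12.4 m^3/h * 1000 = 12400 L/h
dose = 392400 / 12400 = 31.6452 J/L

31.6452 J/L


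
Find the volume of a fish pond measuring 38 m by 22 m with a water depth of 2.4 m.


Base area = L * W = 38 * 22 = 836 m^2
Volume = area * depth = 836 * 2.4 = 2006.4 m^3

2006.4 m^3


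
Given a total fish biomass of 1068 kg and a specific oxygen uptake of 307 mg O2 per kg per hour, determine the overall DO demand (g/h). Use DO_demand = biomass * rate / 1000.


Total O2 consumption (mg/h) = 1068 kg * 307 mg/(kg*h) = 327876 mg/h
Convert to g/h: 327876 / 1000 = 327.876 g/h

327.876 g/h


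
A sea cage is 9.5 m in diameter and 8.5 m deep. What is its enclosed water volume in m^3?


r = d/2 = 9.5/2 = 4.75 m
Base area = pi*r^2 = pi*4.75^2 = 70.882184 m^2
Volume = 70.882184 * 8.5 = 602.499 m^3

602.499 m^3


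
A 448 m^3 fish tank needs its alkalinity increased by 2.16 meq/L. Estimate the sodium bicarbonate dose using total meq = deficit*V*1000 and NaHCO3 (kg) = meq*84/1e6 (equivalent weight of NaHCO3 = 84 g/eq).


Tank volume in L = 448 m^3 * 1000 = 448000 L
Total meq required = 2.16 meq/L * 448000 L = 967680 meq
NaHCO3 mass = 967680 meq * 84 mg/meq / 1e6 = 81.2851 kg

81.2851 kg


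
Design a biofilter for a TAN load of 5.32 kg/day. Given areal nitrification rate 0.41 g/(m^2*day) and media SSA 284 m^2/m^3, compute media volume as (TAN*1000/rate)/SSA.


A = 5.32*1000 / 0.41 = 12975.61 m^2
V = 12975.61 / 284 = 45.6888

45.6888 m^3


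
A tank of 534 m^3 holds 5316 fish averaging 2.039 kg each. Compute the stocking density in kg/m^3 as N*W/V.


Total biomass = 5316 fish * 2.039 kg = 10839.324 kg
Density = total biomass / volume = 10839.324 / 534 = 20.2984 kg/m^3

20.2984 kg/m^3


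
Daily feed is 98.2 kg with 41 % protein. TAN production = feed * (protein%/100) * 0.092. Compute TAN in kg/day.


Protein in feed = 98.2 * 41/100 = 40.262 kg/day
TAN = protein * 0.092 = 40.262 * 0.092 = 3.704104 kg/day

3.704104 kg/day


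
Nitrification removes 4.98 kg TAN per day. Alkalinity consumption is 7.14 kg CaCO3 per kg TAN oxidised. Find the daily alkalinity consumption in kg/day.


Alkalinity factor: 7.14 kg CaCO3 consumed per kg TAN nitrified
alk = 4.98 kg TAN * 7.14 = 35.5572 kg CaCO3/day

35.5572 kg CaCO3/day


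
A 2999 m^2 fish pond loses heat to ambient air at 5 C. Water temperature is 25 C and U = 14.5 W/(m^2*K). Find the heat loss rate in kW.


Temperature difference dT = 25 - 5 = 20 K
Heat loss (W) = U * A * dT = 14.5 * 2999 * 20 = 869710 W
Convert to kW: 869710 / 1000 = 869.71 kW

869.71 kW


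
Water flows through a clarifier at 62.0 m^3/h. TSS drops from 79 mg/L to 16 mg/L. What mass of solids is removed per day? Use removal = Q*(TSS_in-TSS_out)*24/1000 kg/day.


Concentration drop: TSS_in - TSS_out = 79 - 16 = 63 mg/L
Hourly solids removed = Q * dTSS = 62.0 m^3/h * 63 mg/L = 3906 g/h  (m^3/h * mg/L = g/h)
Daily solids removed = 3906 * 24 = 93744 g/day
Convert g to kg: 93744 / 1000 = 93.744 kg/day

93.744 kg/day


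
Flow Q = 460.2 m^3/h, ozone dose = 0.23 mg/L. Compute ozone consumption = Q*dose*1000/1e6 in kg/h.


O3 demand (mg/h) = Q * dose * 1000 = 460.2 * 0.23 * 1000 = 105846 mg/h
Convert mg to kg: 105846 / 1e6 = 0.105846 kg/h

0.105846 kg/h


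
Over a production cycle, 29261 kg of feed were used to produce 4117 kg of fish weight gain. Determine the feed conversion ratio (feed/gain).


FCR = feed consumed / weight gained
FCR = 29261 kg / 4117 kg = 7.10736

7.10736


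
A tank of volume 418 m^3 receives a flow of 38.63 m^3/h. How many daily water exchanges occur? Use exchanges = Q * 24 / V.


Daily flow volume = 38.63 m^3/h * 24 h = 927.12 m^3/day
Exchanges = daily flow / tank volume = 927.12 / 418 = 2.21799 exchanges/day

2.21799 exchanges/day


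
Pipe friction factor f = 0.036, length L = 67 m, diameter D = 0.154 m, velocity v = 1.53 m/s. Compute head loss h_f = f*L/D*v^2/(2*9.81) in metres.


v^2 = 1.53^2 = 2.3409 m^2/s^2
L/D = 67/0.154 = 435.06494
h_f = f*(L/D)*v^2/(2g) = 0.036 * 435.06494 * 2.3409 / 19.62 = 1.8687 m

1.8687 m


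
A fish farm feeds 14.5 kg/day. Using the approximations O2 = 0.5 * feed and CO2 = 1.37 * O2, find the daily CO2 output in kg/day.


O2 = 14.5 * 0.5 = 7.25
CO2 = 7.25 * 1.37 = 9.9325

9.9325 kg/day


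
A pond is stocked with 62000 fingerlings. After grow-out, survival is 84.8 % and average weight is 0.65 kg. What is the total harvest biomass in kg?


Survivors = 62000 * 84.8/100 = 52576 fish
Harvest biomass = survivors * W_f = 52576 * 0.65 = 34174.4 kg

34174.4 kg


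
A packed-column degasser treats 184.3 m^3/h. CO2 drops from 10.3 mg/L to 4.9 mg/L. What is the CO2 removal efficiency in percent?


CO2_out / CO2_in = 4.9 / 10.3 = 0.47572816
Fraction remaining = 0.47572816
efficiency = (1 - 0.47572816) * 100 = 52.4272 %

52.4272 %


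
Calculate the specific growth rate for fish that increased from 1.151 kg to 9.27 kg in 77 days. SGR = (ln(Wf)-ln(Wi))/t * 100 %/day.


ln(W_f) = ln(9.27) = 2.2267834
ln(W_i) = ln(1.151) = 0.14063113
ln(W_f) - ln(W_i) = 2.2267834 - 0.14063113 = 2.0861523
SGR = 2.0861523 / 77 * 100 = 2.70929 %/day

2.70929 %/day


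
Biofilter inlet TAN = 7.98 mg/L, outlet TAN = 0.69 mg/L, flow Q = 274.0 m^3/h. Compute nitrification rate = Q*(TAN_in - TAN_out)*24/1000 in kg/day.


Concentration drop: TAN_in - TAN_out = 7.98 - 0.69 = 7.29 mg/L
Hourly TAN removed = Q * dTAN = 274.0 m^3/h * 7.29 mg/L = 1997.46 g/h  (m^3/h * mg/L = g/h)
Daily TAN removed = 1997.46 * 24 = 47939.04 g/day
Convert to kg/day: 47939.04 / 1000 = 47.93904 kg/day

47.93904 kg/day


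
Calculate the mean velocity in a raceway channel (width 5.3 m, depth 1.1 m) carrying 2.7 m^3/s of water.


Cross-sectional area = W * d = 5.3 * 1.1 = 5.83 m^2
Velocity = Q / A = 2.7 / 5.83 = 0.463122 m/s

0.463122 m/s


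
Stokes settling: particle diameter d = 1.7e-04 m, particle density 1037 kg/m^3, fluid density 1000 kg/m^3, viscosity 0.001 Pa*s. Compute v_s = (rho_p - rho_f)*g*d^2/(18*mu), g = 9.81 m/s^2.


Density difference: rho_p - rho_f = 1037 - 1000 = 37 kg/m^3
d^2 = (1.7e-04)^2 = 2.89e-08 m^2
Numerator = (rho_p - rho_f) * g * d^2 = 37 * 9.81 * 2.89e-08 = 1.0489833e-05
Denominator = 18 * mu = 18 * 0.001 = 0.018
v_s = 1.0489833e-05 / 0.018 = 5.82768e-04 m/s
Check: Re = rho_f * v_s * d / mu = 1000 * 5.82768e-04 * 1.7e-04 / 0.001 = 0.0991 < 1, so Stokes' law applies.

5.82768e-04 m/s


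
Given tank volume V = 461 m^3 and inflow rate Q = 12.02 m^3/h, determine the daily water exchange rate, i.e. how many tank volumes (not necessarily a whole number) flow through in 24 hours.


Daily flow volume = 12.02 m^3/h * 24 h = 288.48 m^3/day
Exchanges = daily flow / tank volume = 288.48 / 461 = 0.62577 exchanges/day

0.62577 exchanges/day


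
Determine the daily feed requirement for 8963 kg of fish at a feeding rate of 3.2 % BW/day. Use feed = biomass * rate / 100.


Feeding rate fraction = 3.2% / 100 = 0.032
Daily feed = 8963 kg * 0.032 = 286.816 kg/day

286.816 kg/day


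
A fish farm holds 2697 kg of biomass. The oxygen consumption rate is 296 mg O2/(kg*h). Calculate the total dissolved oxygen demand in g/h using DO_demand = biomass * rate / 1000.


Total O2 consumption (mg/h) = 2697 kg * 296 mg/(kg*h) = 798312 mg/h
Convert to g/h: 798312 / 1000 = 798.312 g/h

798.312 g/h


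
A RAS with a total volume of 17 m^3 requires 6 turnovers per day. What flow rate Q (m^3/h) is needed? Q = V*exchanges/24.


Daily recirculation volume = 17 m^3 * 6 = 102 m^3/day
Flow rate Q = daily volume / 24 h = 102 / 24 = 4.25 m^3/h

4.25 m^3/h


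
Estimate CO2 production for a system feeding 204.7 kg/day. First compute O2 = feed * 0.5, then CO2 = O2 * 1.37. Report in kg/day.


O2 = 204.7 * 0.5 = 102.35
CO2 = 102.35 * 1.37 = 140.2195

140.2195 kg/day


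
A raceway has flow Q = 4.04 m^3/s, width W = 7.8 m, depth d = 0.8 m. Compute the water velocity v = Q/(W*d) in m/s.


Cross-sectional area = W * d = 7.8 * 0.8 = 6.24 m^2
Velocity = Q / A = 4.04 / 6.24 = 0.647436 m/s

0.647436 m/s


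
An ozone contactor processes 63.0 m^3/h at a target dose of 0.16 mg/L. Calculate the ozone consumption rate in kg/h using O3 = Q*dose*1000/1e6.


O3 demand (mg/h) = Q * dose * 1000 = 63.0 * 0.16 * 1000 = 10080 mg/h
Convert mg to kg: 10080 / 1e6 = 0.01008 kg/h

0.01008 kg/h


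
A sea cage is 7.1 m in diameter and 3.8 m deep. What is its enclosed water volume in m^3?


r = d/2 = 7.1/2 = 3.55 m
Base area = pi*r^2 = pi*3.55^2 = 39.591921 m^2
Volume = 39.591921 * 3.8 = 150.449 m^3

150.449 m^3


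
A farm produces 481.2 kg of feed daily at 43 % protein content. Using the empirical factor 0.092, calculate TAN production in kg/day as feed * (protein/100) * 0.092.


Protein in feed = 481.2 * 43/100 = 206.916 kg/day
TAN = protein * 0.092 = 206.916 * 0.092 = 19.036272 kg/day

19.036272 kg/day


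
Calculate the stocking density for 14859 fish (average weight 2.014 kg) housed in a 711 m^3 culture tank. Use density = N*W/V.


Total biomass = 14859 fish * 2.014 kg = 29926.026 kg
Density = total biomass / volume = 29926.026 / 711 = 42.0901 kg/m^3

42.0901 kg/m^3


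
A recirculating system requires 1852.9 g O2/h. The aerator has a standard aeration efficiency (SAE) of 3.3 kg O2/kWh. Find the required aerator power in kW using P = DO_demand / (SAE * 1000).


SAE in g O2/kWh = 3.3 * 1000 = 3300 g/kWh
P = DO_demand / SAE_g = 1852.9 / 3300 = 0.561485 kW

0.561485 kW


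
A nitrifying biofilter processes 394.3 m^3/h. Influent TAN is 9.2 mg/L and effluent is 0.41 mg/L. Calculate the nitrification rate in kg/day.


Concentration drop: TAN_in - TAN_out = 9.2 - 0.41 = 8.79 mg/L
Hourly TAN removed = Q * dTAN = 394.3 m^3/h * 8.79 mg/L = 3465.897 g/h  (m^3/h * mg/L = g/h)
Daily TAN removed = 3465.897 * 24 = 83181.528 g/day
Convert to kg/day: 83181.528 / 1000 = 83.181528 kg/day

83.181528 kg/day


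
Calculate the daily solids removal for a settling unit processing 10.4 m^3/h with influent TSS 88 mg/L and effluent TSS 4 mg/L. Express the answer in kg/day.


Concentration drop: TSS_in - TSS_out = 88 - 4 = 84 mg/L
Hourly solids removed = Q * dTSS = 10.4 m^3/h * 84 mg/L = 873.6 g/h  (m^3/h * mg/L = g/h)
Daily solids removed = 873.6 * 24 = 20966.4 g/day
Convert g to kg: 20966.4 / 1000 = 20.9664 kg/day

20.9664 kg/day


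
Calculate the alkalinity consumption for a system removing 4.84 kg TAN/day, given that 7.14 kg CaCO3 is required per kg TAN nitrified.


Alkalinity factor: 7.14 kg CaCO3 consumed per kg TAN nitrified
alk = 4.84 kg TAN * 7.14 = 34.5576 kg CaCO3/day

34.5576 kg CaCO3/day


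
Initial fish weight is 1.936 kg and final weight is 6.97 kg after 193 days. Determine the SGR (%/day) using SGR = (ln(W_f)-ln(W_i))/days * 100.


ln(W_f) = ln(6.97) = 1.9416152
ln(W_i) = ln(1.936) = 0.66062399
ln(W_f) - ln(W_i) = 1.9416152 - 0.66062399 = 1.2809912
SGR = 1.2809912 / 193 * 100 = 0.663726 %/day

0.663726 %/day


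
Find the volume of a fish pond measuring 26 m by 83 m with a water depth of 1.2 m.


Base area = L * W = 26 * 83 = 2158 m^2
Volume = area * depth = 2158 * 1.2 = 2589.6 m^3

2589.6 m^3


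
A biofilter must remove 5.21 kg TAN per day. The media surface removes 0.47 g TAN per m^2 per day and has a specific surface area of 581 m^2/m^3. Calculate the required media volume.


A = 5.21*1000 / 0.47 = 11085.106 m^2
V = 11085.106 / 581 = 19.0794

19.0794 m^3


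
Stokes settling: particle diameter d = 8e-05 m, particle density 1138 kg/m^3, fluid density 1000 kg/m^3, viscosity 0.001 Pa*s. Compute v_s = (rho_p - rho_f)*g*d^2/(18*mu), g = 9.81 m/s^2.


Density difference: rho_p - rho_f = 1138 - 1000 = 138 kg/m^3
d^2 = (8e-05)^2 = 6.4e-09 m^2
Numerator = (rho_p - rho_f) * g * d^2 = 138 * 9.81 * 6.4e-09 = 8.664192e-06
Denominator = 18 * mu = 18 * 0.001 = 0.018
v_s = 8.664192e-06 / 0.018 = 4.81344e-04 m/s
Check: Re = rho_f * v_s * d / mu = 1000 * 4.81344e-04 * 8e-05 / 0.001 = 0.0385 < 1, so Stokes' law applies.

4.81344e-04 m/s


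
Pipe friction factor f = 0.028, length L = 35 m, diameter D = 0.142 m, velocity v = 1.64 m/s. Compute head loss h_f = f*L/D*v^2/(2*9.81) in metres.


v^2 = 1.64^2 = 2.6896 m^2/s^2
L/D = 35/0.142 = 246.47887
h_f = f*(L/D)*v^2/(2g) = 0.028 * 246.47887 * 2.6896 / 19.62 = 0.946077 m

0.946077 m


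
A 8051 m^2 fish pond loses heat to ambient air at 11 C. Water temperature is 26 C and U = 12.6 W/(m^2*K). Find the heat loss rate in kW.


Temperature difference dT = 26 - 11 = 15 K
Heat loss (W) = U * A * dT = 12.6 * 8051 * 15 = 1521639 W
Convert to kW: 1521639 / 1000 = 1521.639 kW

1521.639 kW


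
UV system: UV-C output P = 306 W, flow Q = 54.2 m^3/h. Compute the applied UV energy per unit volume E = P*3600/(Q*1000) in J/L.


Energy delivered per hour = 306 W * 3600 s = 1101600 J/h
Volume treated per hour = 54.2 m^3/h * 1000 = 54200 L/h
dose = 1101600 / 54200 = 20.3247 J/L

20.3247 J/L


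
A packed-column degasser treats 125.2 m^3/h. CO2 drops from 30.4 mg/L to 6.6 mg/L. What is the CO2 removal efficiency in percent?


CO2_out / CO2_in = 6.6 / 30.4 = 0.21710526
Fraction remaining = 0.21710526
efficiency = (1 - 0.21710526) * 100 = 78.2895 %

78.2895 %


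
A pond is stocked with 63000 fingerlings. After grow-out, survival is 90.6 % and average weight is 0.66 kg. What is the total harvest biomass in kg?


Survivors = 63000 * 90.6/100 = 57078 fish
Harvest biomass = survivors * W_f = 57078 * 0.66 = 37671.48 kg

37671.48 kg


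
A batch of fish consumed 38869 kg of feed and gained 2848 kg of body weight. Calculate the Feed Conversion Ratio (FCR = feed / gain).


FCR = feed consumed / weight gained
FCR = 38869 kg / 2848 kg = 13.6478

13.6478


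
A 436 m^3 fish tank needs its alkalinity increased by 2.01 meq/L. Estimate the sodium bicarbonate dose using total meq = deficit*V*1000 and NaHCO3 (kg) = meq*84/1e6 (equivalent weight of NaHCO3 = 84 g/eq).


Tank volume in L = 436 m^3 * 1000 = 436000 L
Total meq required = 2.01 meq/L * 436000 L = 876360 meq
NaHCO3 mass = 876360 meq * 84 mg/meq / 1e6 = 73.6142 kg

73.6142 kg


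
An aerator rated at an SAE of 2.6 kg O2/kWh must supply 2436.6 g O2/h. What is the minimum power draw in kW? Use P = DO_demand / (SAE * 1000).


SAE in g O2/kWh = 2.6 * 1000 = 2600 g/kWh
P = DO_demand / SAE_g = 2436.6 / 2600 = 0.937154 kW

0.937154 kW


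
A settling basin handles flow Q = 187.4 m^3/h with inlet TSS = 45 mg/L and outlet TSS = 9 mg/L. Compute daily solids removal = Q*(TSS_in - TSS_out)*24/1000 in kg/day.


Concentration drop: TSS_in - TSS_out = 45 - 9 = 36 mg/L
Hourly solids removed = Q * dTSS = 187.4 m^3/h * 36 mg/L = 6746.4 g/h  (m^3/h * mg/L = g/h)
Daily solids removed = 6746.4 * 24 = 161913.6 g/day
Convert g to kg: 161913.6 / 1000 = 161.9136 kg/day

161.9136 kg/day


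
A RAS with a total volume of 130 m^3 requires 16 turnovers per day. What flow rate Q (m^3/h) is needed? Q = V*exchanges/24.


Daily recirculation volume = 130 m^3 * 16 = 2080 m^3/day
Flow rate Q = daily volume / 24 h = 2080 / 24 = 86.6667 m^3/h

86.6667 m^3/h


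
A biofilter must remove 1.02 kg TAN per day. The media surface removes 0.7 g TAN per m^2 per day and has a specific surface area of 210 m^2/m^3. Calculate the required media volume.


A = 1.02*1000 / 0.7 = 1457.1429 m^2
V = 1457.1429 / 210 = 6.93878

6.93878 m^3


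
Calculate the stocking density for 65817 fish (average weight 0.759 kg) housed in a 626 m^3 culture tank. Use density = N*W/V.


Total biomass = 65817 fish * 0.759 kg = 49955.103 kg
Density = total biomass / volume = 49955.103 / 626 = 79.8005 kg/m^3

79.8005 kg/m^3


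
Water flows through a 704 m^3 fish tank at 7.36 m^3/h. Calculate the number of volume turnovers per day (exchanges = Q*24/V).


Daily flow volume = 7.36 m^3/h * 24 h = 176.64 m^3/day
Exchanges = daily flow / tank volume = 176.64 / 704 = 0.250909 exchanges/day

0.250909 exchanges/day


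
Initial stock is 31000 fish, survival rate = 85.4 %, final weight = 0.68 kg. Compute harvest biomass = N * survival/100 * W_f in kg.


Survivors = 31000 * 85.4/100 = 26474 fish
Harvest biomass = survivors * W_f = 26474 * 0.68 = 18002.32 kg

18002.32 kg


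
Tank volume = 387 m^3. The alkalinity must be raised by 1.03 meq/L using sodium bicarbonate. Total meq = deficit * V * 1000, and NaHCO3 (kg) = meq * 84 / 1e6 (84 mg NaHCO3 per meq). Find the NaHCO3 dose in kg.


Tank volume in L = 387 m^3 * 1000 = 387000 L
Total meq required = 1.03 meq/L * 387000 L = 398610 meq
NaHCO3 mass = 398610 meq * 84 mg/meq / 1e6 = 33.4832 kg

33.4832 kg


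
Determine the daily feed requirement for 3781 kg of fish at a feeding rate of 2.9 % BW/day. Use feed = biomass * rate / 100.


Feeding rate fraction = 2.9% / 100 = 0.029
Daily feed = 3781 kg * 0.029 = 109.649 kg/day

109.649 kg/day


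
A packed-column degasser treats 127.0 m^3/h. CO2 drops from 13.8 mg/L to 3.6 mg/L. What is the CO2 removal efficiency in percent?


CO2_out / CO2_in = 3.6 / 13.8 = 0.26086957
Fraction remaining = 0.26086957
efficiency = (1 - 0.26086957) * 100 = 73.913 %

73.913 %


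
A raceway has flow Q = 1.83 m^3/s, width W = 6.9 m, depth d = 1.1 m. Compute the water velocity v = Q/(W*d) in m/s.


Cross-sectional area = W * d = 6.9 * 1.1 = 7.59 m^2
Velocity = Q / A = 1.83 / 7.59 = 0.241107 m/s

0.241107 m/s


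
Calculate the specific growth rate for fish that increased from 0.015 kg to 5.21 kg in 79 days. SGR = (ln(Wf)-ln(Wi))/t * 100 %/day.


ln(W_f) = ln(5.21) = 1.6505799
ln(W_i) = ln(0.015) = -4.1997051
ln(W_f) - ln(W_i) = 1.6505799 - -4.1997051 = 5.850285
SGR = 5.850285 / 79 * 100 = 7.40542 %/day

7.40542 %/day


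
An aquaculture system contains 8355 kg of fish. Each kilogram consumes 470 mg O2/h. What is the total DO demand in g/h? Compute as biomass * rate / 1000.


Total O2 consumption (mg/h) = 8355 kg * 470 mg/(kg*h) = 3926850 mg/h
Convert to g/h: 3926850 / 1000 = 3926.85 g/h

3926.85 g/h


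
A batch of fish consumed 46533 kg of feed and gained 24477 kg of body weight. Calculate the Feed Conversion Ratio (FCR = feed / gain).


FCR = feed consumed / weight gained
FCR = 46533 kg / 24477 kg = 1.90109

1.90109


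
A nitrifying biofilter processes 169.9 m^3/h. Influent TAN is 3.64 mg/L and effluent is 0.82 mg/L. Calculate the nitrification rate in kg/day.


Concentration drop: TAN_in - TAN_out = 3.64 - 0.82 = 2.82 mg/L
Hourly TAN removed = Q * dTAN = 169.9 m^3/h * 2.82 mg/L = 479.118 g/h  (m^3/h * mg/L = g/h)
Daily TAN removed = 479.118 * 24 = 11498.832 g/day
Convert to kg/day: 11498.832 / 1000 = 11.498832 kg/day

11.498832 kg/day


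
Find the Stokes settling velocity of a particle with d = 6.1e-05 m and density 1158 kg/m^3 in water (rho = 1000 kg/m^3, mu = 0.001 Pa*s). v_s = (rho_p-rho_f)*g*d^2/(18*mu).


Density difference: rho_p - rho_f = 1158 - 1000 = 158 kg/m^3
d^2 = (6.1e-05)^2 = 3.721e-09 m^2
Numerator = (rho_p - rho_f) * g * d^2 = 158 * 9.81 * 3.721e-09 = 5.7674756e-06
Denominator = 18 * mu = 18 * 0.001 = 0.018
v_s = 5.7674756e-06 / 0.018 = 3.20415e-04 m/s
Check: Re = rho_f * v_s * d / mu = 1000 * 3.20415e-04 * 6.1e-05 / 0.001 = 0.0195 < 1, so Stokes' law applies.

3.20415e-04 m/s


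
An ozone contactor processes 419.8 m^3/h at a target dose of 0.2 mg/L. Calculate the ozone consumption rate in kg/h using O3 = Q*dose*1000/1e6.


O3 demand (mg/h) = Q * dose * 1000 = 419.8 * 0.2 * 1000 = 83960 mg/h
Convert mg to kg: 83960 / 1e6 = 0.08396 kg/h

0.08396 kg/h


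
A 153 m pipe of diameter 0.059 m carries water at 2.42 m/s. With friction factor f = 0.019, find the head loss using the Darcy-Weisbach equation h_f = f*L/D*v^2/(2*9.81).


v^2 = 2.42^2 = 5.8564 m^2/s^2
L/D = 153/0.059 = 2593.2203
h_f = f*(L/D)*v^2/(2g) = 0.019 * 2593.2203 * 5.8564 / 19.62 = 14.707 m

14.707 m


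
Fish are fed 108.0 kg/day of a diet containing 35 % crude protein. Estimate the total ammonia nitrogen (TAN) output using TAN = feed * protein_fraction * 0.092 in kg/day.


Protein in feed = 108.0 * 35/100 = 37.8 kg/day
TAN = protein * 0.092 = 37.8 * 0.092 = 3.4776 kg/day

3.4776 kg/day


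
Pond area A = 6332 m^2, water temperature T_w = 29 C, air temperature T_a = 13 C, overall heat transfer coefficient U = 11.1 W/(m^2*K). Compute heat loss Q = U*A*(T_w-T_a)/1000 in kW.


Temperature difference dT = 29 - 13 = 16 K
Heat loss (W) = U * A * dT = 11.1 * 6332 * 16 = 1124563.2 W
Convert to kW: 1124563.2 / 1000 = 1124.5632 kW

1124.5632 kW


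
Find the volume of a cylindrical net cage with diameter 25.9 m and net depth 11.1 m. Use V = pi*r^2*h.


r = d/2 = 25.9/2 = 12.95 m
Base area = pi*r^2 = pi*12.95^2 = 526.85294 m^2
Volume = 526.85294 * 11.1 = 5848.07 m^3

5848.07 m^3


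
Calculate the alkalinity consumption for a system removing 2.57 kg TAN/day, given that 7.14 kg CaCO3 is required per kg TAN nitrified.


Alkalinity factor: 7.14 kg CaCO3 consumed per kg TAN nitrified
alk = 2.57 kg TAN * 7.14 = 18.3498 kg CaCO3/day

18.3498 kg CaCO3/day


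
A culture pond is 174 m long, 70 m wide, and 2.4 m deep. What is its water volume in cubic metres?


Base area = L * W = 174 * 70 = 12180 m^2
Volume = area * depth = 12180 * 2.4 = 29232 m^3

29232 m^3


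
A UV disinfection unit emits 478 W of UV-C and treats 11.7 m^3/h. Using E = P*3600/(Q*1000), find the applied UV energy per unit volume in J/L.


Energy delivered per hour = 478 W * 3600 s = 1720800 J/h
Volume treated per hour = 11.7 m^3/h * 1000 = 11700 L/h
dose = 1720800 / 11700 = 147.077 J/L

147.077 J/L


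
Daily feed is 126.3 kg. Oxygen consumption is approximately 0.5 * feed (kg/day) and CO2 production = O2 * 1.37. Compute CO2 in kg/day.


O2 = 126.3 * 0.5 = 63.15
CO2 = 63.15 * 1.37 = 86.5155

86.5155 kg/day


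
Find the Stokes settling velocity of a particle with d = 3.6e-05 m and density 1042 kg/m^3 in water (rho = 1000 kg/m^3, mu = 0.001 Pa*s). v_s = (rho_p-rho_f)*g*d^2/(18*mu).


Density difference: rho_p - rho_f = 1042 - 1000 = 42 kg/m^3
d^2 = (3.6e-05)^2 = 1.296e-09 m^2
Numerator = (rho_p - rho_f) * g * d^2 = 42 * 9.81 * 1.296e-09 = 5.3397792e-07
Denominator = 18 * mu = 18 * 0.001 = 0.018
v_s = 5.3397792e-07 / 0.018 = 2.96654e-05 m/s
Check: Re = rho_f * v_s * d / mu = 1000 * 2.96654e-05 * 3.6e-05 / 0.001 = 0.00107 < 1, so Stokes' law applies.

2.96654e-05 m/s


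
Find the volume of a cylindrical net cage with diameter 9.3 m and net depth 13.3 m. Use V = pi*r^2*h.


r = d/2 = 9.3/2 = 4.65 m
Base area = pi*r^2 = pi*4.65^2 = 67.929087 m^2
Volume = 67.929087 * 13.3 = 903.457 m^3

903.457 m^3


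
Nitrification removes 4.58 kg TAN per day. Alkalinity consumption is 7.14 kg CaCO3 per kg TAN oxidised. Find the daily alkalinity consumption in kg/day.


Alkalinity factor: 7.14 kg CaCO3 consumed per kg TAN nitrified
alk = 4.58 kg TAN * 7.14 = 32.7012 kg CaCO3/day

32.7012 kg CaCO3/day


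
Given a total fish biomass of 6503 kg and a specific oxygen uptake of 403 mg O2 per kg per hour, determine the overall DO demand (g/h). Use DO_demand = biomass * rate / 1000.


Total O2 consumption (mg/h) = 6503 kg * 403 mg/(kg*h) = 2620709 mg/h
Convert to g/h: 2620709 / 1000 = 2620.709 g/h

2620.709 g/h


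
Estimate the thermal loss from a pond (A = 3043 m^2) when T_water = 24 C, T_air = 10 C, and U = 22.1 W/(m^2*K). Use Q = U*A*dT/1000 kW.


Temperature difference dT = 24 - 10 = 14 K
Heat loss (W) = U * A * dT = 22.1 * 3043 * 14 = 941504.2 W
Convert to kW: 941504.2 / 1000 = 941.5042 kW

941.5042 kW


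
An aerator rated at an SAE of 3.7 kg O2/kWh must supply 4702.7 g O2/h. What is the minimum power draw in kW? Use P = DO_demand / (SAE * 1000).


SAE in g O2/kWh = 3.7 * 1000 = 3700 g/kWh
P = DO_demand / SAE_g = 4702.7 / 3700 = 1.271 kW

1.271 kW


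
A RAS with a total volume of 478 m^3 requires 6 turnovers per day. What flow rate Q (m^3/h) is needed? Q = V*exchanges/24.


Daily recirculation volume = 478 m^3 * 6 = 2868 m^3/day
Flow rate Q = daily volume / 24 h = 2868 / 24 = 119.5 m^3/h

119.5 m^3/h


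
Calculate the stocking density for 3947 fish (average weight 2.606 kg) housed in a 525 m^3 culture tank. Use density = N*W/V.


Total biomass = 3947 fish * 2.606 kg = 10285.882 kg
Density = total biomass / volume = 10285.882 / 525 = 19.5922 kg/m^3

19.5922 kg/m^3


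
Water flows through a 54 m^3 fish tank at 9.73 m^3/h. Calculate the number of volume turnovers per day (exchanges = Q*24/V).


Daily flow volume = 9.73 m^3/h * 24 h = 233.52 m^3/day
Exchanges = daily flow / tank volume = 233.52 / 54 = 4.32444 exchanges/day

4.32444 exchanges/day


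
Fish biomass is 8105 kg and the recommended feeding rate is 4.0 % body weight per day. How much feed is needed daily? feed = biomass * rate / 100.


Feeding rate fraction = 4.0% / 100 = 0.04
Daily feed = 8105 kg * 0.04 = 324.2 kg/day

324.2 kg/day


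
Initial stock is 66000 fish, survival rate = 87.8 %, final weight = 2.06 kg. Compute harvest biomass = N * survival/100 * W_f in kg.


Survivors = 66000 * 87.8/100 = 57948 fish
Harvest biomass = survivors * W_f = 57948 * 2.06 = 119372.88 kg

119372.88 kg


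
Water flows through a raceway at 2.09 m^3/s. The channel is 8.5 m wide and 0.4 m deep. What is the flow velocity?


Cross-sectional area = W * d = 8.5 * 0.4 = 3.4 m^2
Velocity = Q / A = 2.09 / 3.4 = 0.614706 m/s

0.614706 m/s


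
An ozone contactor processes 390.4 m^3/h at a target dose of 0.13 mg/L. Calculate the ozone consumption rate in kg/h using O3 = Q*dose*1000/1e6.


O3 demand (mg/h) = Q * dose * 1000 = 390.4 * 0.13 * 1000 = 50752 mg/h
Convert mg to kg: 50752 / 1e6 = 0.050752 kg/h

0.050752 kg/h


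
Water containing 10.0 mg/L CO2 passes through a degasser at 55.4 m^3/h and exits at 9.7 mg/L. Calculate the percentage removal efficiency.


CO2_out / CO2_in = 9.7 / 10.0 = 0.97
Fraction remaining = 0.97
efficiency = (1 - 0.97) * 100 = 3 %

3 %


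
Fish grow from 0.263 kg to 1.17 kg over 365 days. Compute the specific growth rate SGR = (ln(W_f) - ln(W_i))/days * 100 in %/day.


ln(W_f) = ln(1.17) = 0.15700375
ln(W_i) = ln(0.263) = -1.3356012
ln(W_f) - ln(W_i) = 0.15700375 - -1.3356012 = 1.492605
SGR = 1.492605 / 365 * 100 = 0.408933 %/day

0.408933 %/day


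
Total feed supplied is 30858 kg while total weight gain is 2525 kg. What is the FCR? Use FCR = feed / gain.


FCR = feed consumed / weight gained
FCR = 30858 kg / 2525 kg = 12.221

12.221


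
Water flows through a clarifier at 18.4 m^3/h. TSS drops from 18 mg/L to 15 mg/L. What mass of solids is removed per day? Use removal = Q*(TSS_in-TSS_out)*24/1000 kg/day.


Concentration drop: TSS_in - TSS_out = 18 - 15 = 3 mg/L
Hourly solids removed = Q * dTSS = 18.4 m^3/h * 3 mg/L = 55.2 g/h  (m^3/h * mg/L = g/h)
Daily solids removed = 55.2 * 24 = 1324.8 g/day
Convert g to kg: 1324.8 / 1000 = 1.3248 kg/day

1.3248 kg/day


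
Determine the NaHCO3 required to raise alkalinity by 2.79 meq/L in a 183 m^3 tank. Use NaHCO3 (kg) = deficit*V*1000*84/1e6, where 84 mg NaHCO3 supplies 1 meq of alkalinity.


Tank volume in L = 183 m^3 * 1000 = 183000 L
Total meq required = 2.79 meq/L * 183000 L = 510570 meq
NaHCO3 mass = 510570 meq * 84 mg/meq / 1e6 = 42.8879 kg

42.8879 kg


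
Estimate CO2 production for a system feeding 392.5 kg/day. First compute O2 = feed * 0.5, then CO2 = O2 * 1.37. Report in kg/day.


O2 = 392.5 * 0.5 = 196.25
CO2 = 196.25 * 1.37 = 268.8625

268.8625 kg/day


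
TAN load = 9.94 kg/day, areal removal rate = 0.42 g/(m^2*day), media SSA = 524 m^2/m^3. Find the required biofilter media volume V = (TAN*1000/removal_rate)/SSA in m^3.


A = 9.94*1000 / 0.42 = 23666.667 m^2
V = 23666.667 / 524 = 45.1654

45.1654 m^3


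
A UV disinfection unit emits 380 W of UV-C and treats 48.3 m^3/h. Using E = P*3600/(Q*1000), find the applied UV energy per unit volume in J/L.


Energy delivered per hour = 380 W * 3600 s = 1368000 J/h
Volume treated per hour = 48.3 m^3/h * 1000 = 48300 L/h
dose = 1368000 / 48300 = 28.323 J/L

28.323 J/L


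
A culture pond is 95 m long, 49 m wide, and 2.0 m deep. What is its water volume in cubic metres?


Base area = L * W = 95 * 49 = 4655 m^2
Volume = area * depth = 4655 * 2.0 = 9310 m^3

9310 m^3


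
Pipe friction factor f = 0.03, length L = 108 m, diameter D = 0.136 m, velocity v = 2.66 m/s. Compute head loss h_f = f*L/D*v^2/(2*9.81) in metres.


v^2 = 2.66^2 = 7.0756 m^2/s^2
L/D = 108/0.136 = 794.11765
h_f = f*(L/D)*v^2/(2g) = 0.03 * 794.11765 * 7.0756 / 19.62 = 8.59153 m

8.59153 m


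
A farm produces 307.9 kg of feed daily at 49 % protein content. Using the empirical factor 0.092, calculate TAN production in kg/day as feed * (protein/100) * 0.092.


Protein in feed = 307.9 * 49/100 = 150.871 kg/day
TAN = protein * 0.092 = 150.871 * 0.092 = 13.880132 kg/day

13.880132 kg/day


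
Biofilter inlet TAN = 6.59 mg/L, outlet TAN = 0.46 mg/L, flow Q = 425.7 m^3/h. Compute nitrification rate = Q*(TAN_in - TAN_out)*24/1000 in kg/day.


Concentration drop: TAN_in - TAN_out = 6.59 - 0.46 = 6.13 mg/L
Hourly TAN removed = Q * dTAN = 425.7 m^3/h * 6.13 mg/L = 2609.541 g/h  (m^3/h * mg/L = g/h)
Daily TAN removed = 2609.541 * 24 = 62628.984 g/day
Convert to kg/day: 62628.984 / 1000 = 62.628984 kg/day

62.628984 kg/day


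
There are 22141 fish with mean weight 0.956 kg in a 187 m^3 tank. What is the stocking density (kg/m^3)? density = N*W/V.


Total biomass = 22141 fish * 0.956 kg = 21166.796 kg
Density = total biomass / volume = 21166.796 / 187 = 113.191 kg/m^3

113.191 kg/m^3


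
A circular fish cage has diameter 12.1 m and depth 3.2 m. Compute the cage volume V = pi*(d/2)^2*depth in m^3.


r = d/2 = 12.1/2 = 6.05 m
Base area = pi*r^2 = pi*6.05^2 = 114.99015 m^2
Volume = 114.99015 * 3.2 = 367.968 m^3

367.968 m^3


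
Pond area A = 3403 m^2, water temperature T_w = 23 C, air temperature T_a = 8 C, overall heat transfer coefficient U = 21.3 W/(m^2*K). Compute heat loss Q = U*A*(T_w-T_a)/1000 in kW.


Temperature difference dT = 23 - 8 = 15 K
Heat loss (W) = U * A * dT = 21.3 * 3403 * 15 = 1087258.5 W
Convert to kW: 1087258.5 / 1000 = 1087.2585 kW

1087.2585 kW


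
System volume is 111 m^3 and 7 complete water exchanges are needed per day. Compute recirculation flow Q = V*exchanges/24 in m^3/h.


Daily recirculation volume = 111 m^3 * 7 = 777 m^3/day
Flow rate Q = daily volume / 24 h = 777 / 24 = 32.375 m^3/h

32.375 m^3/h


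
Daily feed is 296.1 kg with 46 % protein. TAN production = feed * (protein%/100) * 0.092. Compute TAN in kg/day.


Protein in feed = 296.1 * 46/100 = 136.206 kg/day
TAN = protein * 0.092 = 136.206 * 0.092 = 12.530952 kg/day

12.530952 kg/day


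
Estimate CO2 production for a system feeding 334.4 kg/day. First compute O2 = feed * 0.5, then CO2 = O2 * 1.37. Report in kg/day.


O2 = 334.4 * 0.5 = 167.2
CO2 = 167.2 * 1.37 = 229.064

229.064 kg/day


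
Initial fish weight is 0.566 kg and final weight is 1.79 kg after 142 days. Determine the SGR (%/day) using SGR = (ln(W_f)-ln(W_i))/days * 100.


ln(W_f) = ln(1.79) = 0.58221562
ln(W_i) = ln(0.566) = -0.5691612
ln(W_f) - ln(W_i) = 0.58221562 - -0.5691612 = 1.1513768
SGR = 1.1513768 / 142 * 100 = 0.810829 %/day

0.810829 %/day


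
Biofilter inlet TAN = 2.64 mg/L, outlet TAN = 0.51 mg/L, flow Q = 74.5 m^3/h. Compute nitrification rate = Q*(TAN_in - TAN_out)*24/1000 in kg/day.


Concentration drop: TAN_in - TAN_out = 2.64 - 0.51 = 2.13 mg/L
Hourly TAN removed = Q * dTAN = 74.5 m^3/h * 2.13 mg/L = 158.685 g/h  (m^3/h * mg/L = g/h)
Daily TAN removed = 158.685 * 24 = 3808.44 g/day
Convert to kg/day: 3808.44 / 1000 = 3.80844 kg/day

3.80844 kg/day


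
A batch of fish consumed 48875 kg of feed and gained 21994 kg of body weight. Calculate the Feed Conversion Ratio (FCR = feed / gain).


FCR = feed consumed / weight gained
FCR = 48875 kg / 21994 kg = 2.2222

2.2222
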